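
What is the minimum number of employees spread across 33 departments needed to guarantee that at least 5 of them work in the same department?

133

There are 33 departments acting as pigeonholes.
With 33 × 4 = 132 employees we could place exactly 4 in each, with no class reaching 5.
One more forces some class to hold 5, so 132 + 1 = 133.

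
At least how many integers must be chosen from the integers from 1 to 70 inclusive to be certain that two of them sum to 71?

Partition {1, …, 70} into 35 pairs: {1,70}, {2,69}, …, {35,36}.
Choosing 35 integers — say the integers 1 through 35 — takes one from each pair and avoids the property.
Choosing 36 forces two into the same pair by pigeonhole, and those sum to 71. So 36.

36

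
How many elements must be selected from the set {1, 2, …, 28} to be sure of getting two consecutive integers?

Partition {1, …, 28} into 14 pairs: {1,2}, {3,4}, …, {27,28}.
Choosing 14 integers — say the 14 even numbers 2, 4, …, 28 — takes one from each pair and avoids the property.
Choosing 15 forces two into the same pair by pigeonhole, and those are consecutive. So 15.

15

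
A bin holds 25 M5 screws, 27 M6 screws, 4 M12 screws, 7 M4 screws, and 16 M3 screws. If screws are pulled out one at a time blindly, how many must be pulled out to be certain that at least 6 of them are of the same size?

25

Treat the 5 sizes as pigeonholes.
In the worst case we take at most 5 of each size, but all 4 M12 (fewer than 5), giving 5 + 5 + 4 + 5 + 5 = 24.
One more screw then forces some size to 6, so 24 + 1 = 25.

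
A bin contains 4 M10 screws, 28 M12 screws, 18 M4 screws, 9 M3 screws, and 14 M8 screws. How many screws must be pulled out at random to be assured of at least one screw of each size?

The hardest size to obtain is M10: we could draw every other screw first — 73 − 4 = 69 screws — without a single M10 one.
The next draw must be M10, so 69 + 1 = 70.

70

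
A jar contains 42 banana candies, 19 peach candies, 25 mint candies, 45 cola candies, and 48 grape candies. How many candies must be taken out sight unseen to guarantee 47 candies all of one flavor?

178

In the worst case we take at most 46 of each flavor, but all 42 banana, all 19 peach, all 25 mint, and all 45 cola (fewer than 46), giving 42 + 19 + 25 + 45 + 46 = 177.
One more candy then forces some flavor to 47, so 177 + 1 = 178.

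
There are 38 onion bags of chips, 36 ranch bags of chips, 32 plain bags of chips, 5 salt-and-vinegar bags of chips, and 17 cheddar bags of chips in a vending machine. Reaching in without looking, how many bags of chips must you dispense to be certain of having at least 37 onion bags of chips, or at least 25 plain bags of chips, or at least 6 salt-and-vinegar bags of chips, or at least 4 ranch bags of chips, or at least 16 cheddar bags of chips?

The worst case stops just short of every target: 36 onion, 3 ranch, 24 plain, 5 salt-and-vinegar, 15 cheddar — 36 + 3 + 24 + 5 + 15 = 83 bags of chips.
One more bag of chips must push some flavor to its target, so 83 + 1 = 84.

84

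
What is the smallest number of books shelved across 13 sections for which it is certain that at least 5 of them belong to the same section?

53

There are 13 sections acting as pigeonholes.
With 13 × 4 = 52 books we could place exactly 4 in each, with no class reaching 5.
One more forces some class to hold 5, so 52 + 1 = 53.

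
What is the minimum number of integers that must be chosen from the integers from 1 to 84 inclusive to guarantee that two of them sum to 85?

43

Partition {1, …, 84} into 42 pairs: {1,84}, {2,83}, …, {42,43}.
Choosing 42 integers — say the integers 1 through 42 — takes one from each pair and avoids the property.
Choosing 43 forces two into the same pair by pigeonhole, and those sum to 85. So 43.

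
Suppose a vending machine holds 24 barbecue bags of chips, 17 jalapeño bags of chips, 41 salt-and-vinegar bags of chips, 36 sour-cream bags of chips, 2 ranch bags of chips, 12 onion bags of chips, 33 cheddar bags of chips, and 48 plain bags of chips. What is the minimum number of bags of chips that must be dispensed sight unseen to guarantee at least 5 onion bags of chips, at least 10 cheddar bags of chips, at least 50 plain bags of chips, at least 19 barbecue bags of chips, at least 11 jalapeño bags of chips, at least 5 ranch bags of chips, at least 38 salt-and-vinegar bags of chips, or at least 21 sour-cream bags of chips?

The worst case stops just short of every target: 18 barbecue, 10 jalapeño, 37 salt-and-vinegar, 20 sour-cream, all 2 ranch, 4 onion, 9 cheddar, all 48 plain — 18 + 10 + 37 + 20 + 2 + 4 + 9 + 48 = 148 bags of chips.
One more bag of chips must push some flavor to its target, so 148 + 1 = 149.

149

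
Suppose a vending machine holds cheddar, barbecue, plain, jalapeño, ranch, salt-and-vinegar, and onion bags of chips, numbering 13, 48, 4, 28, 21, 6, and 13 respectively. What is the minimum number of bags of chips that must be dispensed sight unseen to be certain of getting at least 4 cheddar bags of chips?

124

To avoid cheddar bags of chips as long as possible, exhaust the other 6 flavors first.
The worst case draws every non-cheddar bag of chips first: 48 + 4 + 28 + 21 + 6 + 13 = 120.
The next 4 draws are then forced to be cheddar, giving 120 + 4 = 124.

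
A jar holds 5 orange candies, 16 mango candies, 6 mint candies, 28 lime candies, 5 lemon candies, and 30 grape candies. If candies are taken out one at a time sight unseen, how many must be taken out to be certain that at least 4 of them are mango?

To avoid mango candies as long as possible, exhaust the other 5 flavors first.
The worst case draws every non-mango candy first: 5 + 6 + 28 + 5 + 30 = 74.
The next 4 draws are then forced to be mango, giving 74 + 4 = 78.

78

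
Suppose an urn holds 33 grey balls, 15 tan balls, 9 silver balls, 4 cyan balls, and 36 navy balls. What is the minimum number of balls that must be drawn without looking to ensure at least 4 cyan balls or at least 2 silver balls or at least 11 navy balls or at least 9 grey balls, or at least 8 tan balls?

30

The worst case stops just short of every target: 8 grey, 7 tan, 1 silver, 3 cyan, 10 navy — 8 + 7 + 1 + 3 + 10 = 29 balls.
One more ball must push some color to its target, so 29 + 1 = 30.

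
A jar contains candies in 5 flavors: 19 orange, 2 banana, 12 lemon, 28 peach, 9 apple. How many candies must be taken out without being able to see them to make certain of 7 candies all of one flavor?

27

In the worst case we take at most 6 of each flavor, but all 2 banana (fewer than 6), giving 6 + 2 + 6 + 6 + 6 = 26.
One more candy then forces some flavor to 7, so 26 + 1 = 27.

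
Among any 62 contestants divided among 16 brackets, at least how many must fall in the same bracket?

4

If each of the 16 brackets held at most 3, the total would be at most 16 × 3 = 48 < 62, a contradiction.
So at least one holds ⌈62/16⌉ = 4.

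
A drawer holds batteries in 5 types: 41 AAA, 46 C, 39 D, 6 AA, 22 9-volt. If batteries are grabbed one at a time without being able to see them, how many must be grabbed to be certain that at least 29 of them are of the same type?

113

In the worst case we take at most 28 of each type, but all 6 AA and all 22 9-volt (fewer than 28), giving 28 + 28 + 28 + 6 + 22 = 112.
One more battery then forces some type to 29, so 112 + 1 = 113.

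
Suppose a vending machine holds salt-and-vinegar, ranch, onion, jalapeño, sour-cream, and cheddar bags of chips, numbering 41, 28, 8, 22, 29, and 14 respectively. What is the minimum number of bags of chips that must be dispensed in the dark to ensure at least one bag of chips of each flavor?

The hardest flavor to obtain is onion: we could draw every other bag of chips first — 142 − 8 = 134 bags of chips — without a single onion one.
The next draw must be onion, so 134 + 1 = 135.

135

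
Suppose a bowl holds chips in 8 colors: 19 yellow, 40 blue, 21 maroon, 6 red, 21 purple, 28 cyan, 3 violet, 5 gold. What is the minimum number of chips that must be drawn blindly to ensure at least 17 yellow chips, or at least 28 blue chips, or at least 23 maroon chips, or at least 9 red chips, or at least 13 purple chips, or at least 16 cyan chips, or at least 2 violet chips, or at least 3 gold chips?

The worst case stops just short of every target: 16 yellow, 27 blue, all 21 maroon, all 6 red, 12 purple, 15 cyan, 1 violet, 2 gold — 16 + 27 + 21 + 6 + 12 + 15 + 1 + 2 = 100 chips.
One more chip must push some color to its target, so 100 + 1 = 101.

101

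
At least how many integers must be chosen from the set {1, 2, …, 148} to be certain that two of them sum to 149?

75

Partition {1, …, 148} into 74 pairs: {1,148}, {2,147}, …, {74,75}.
Choosing 74 integers — say the integers 1 through 74 — takes one from each pair and avoids the property.
Choosing 75 forces two into the same pair by pigeonhole, and those sum to 149. So 75.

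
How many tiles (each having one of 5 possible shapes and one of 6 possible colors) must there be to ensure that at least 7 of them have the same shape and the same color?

181

There are 5 × 6 = 30 (shape, color) combinations acting as pigeonholes.
With 30 × 6 = 180 tiles we could place exactly 6 in each, with no (shape, color) pair reaching 7.
One more forces some (shape, color) pair to hold 7, so 180 + 1 = 181.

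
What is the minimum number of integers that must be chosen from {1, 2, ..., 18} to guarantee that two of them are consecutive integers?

Partition {1, …, 18} into 9 pairs: {1,2}, {3,4}, …, {17,18}.
Choosing 9 integers — say the 9 even numbers 2, 4, …, 18 — takes one from each pair and avoids the property.
Choosing 10 forces two into the same pair by pigeonhole, and those are consecutive. So 10.

10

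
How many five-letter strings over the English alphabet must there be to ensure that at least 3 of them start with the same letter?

There are 26 possible first letters acting as pigeonholes.
With 26 × 2 = 52 five-letter strings over the English alphabet we could place exactly 2 in each, with no class reaching 3.
One more forces some class to hold 3, so 52 + 1 = 53.

53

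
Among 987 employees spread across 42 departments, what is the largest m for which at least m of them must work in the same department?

24

If each of the 42 departments held at most 23, the total would be at most 42 × 23 = 966 < 987, a contradiction.
So at least one holds ⌈987/42⌉ = 24.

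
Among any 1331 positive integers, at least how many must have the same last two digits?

14

If each of the 100 possible two-digit endings held at most 13, the total would be at most 100 × 13 = 1300 < 1331, a contradiction.
So at least one holds ⌈1331/100⌉ = 14.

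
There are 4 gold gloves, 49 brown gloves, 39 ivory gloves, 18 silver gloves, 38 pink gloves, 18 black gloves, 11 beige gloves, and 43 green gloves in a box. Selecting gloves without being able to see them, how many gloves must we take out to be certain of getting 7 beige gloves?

To avoid beige gloves as long as possible, exhaust the other 7 colors first.
The worst case draws every non-beige glove first: 4 + 49 + 39 + 18 + 38 + 18 + 43 = 209.
The next 7 draws are then forced to be beige, giving 209 + 7 = 216.

216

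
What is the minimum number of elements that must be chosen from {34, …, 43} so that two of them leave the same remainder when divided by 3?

Group the integers by remainder mod 3; there are 3 residue classes, each nonempty in this range.
Choosing one from each class (3 integers) avoids any shared remainder.
One more choice must repeat a class, so two differ by a multiple of 3. Hence 3 + 1 = 4.

4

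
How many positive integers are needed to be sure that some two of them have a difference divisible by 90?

Two integers differ by a multiple of 90 exactly when they share a remainder mod 90.
There are 90 residue classes mod 90, so 90 integers can all lie in distinct classes.
One more integer must repeat a residue, giving a difference divisible by 90. So n = 90 + 1 = 91.

91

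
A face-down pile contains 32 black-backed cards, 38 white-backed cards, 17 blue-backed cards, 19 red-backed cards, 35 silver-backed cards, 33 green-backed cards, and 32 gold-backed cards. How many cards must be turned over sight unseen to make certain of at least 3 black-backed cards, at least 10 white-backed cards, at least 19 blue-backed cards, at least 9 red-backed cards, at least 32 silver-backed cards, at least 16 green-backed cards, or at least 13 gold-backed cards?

95

The worst case stops just short of every target: 2 black-backed, 9 white-backed, all 17 blue-backed, 8 red-backed, 31 silver-backed, 15 green-backed, 12 gold-backed — 2 + 9 + 17 + 8 + 31 + 15 + 12 = 94 cards.
One more card must push some back color to its target, so 94 + 1 = 95.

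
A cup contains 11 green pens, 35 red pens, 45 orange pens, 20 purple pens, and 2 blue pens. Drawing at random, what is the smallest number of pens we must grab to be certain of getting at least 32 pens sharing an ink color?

In the worst case we take at most 31 of each ink color, but all 11 green, all 20 purple, and all 2 blue (fewer than 31), giving 11 + 31 + 31 + 20 + 2 = 95.
One more pen then forces some ink color to 32, so 95 + 1 = 96.

96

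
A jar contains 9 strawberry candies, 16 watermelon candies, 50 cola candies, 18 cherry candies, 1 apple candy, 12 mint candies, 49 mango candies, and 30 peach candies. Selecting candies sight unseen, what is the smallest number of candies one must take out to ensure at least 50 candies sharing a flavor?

185

In the worst case we take at most 49 of each flavor, but all 9 strawberry, all 16 watermelon, all 18 cherry, all 1 apple, all 12 mint, and all 30 peach (fewer than 49), giving 9 + 16 + 49 + 18 + 1 + 12 + 49 + 30 = 184.
One more candy then forces some flavor to 50, so 184 + 1 = 185.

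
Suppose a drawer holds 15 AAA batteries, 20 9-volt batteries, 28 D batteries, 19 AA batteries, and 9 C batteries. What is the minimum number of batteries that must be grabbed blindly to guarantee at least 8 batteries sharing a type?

36

Treat the 5 types as pigeonholes.
The worst case takes 7 batteries of each type without reaching 8 of any: 5 × 7 = 35.
The next battery must bring some type to 8, so 35 + 1 = 36.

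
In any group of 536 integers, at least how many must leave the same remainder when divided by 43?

13

The 536 integers fall into 43 residue classes modulo 43.
If each of the 43 residue classes modulo 43 held at most 12, the total would be at most 43 × 12 = 516 < 536, a contradiction.
So at least one holds ⌈536/43⌉ = 13.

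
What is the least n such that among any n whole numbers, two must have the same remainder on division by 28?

Use the pigeonhole principle on residue classes: two integers differ by a multiple of 28 exactly when they share a remainder mod 28.
There are 28 residue classes mod 28, so 28 integers can all lie in distinct classes.
One more integer must repeat a residue, giving a difference divisible by 28. So n = 28 + 1 = 29.

29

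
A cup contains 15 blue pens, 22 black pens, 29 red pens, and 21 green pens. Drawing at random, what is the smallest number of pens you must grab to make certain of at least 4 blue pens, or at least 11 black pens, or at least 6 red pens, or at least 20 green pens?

The worst case stops just short of every target: 3 blue, 10 black, 5 red, 19 green — 3 + 10 + 5 + 19 = 37 pens.
One more pen must push some ink color to its target, so 37 + 1 = 38.

38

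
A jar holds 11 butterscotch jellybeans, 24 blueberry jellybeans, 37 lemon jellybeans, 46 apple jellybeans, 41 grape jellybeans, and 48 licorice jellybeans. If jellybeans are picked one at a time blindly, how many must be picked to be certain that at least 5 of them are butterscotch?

201

To avoid butterscotch jellybeans as long as possible, exhaust the other 5 flavors first.
The worst case draws every non-butterscotch jellybean first: 24 + 37 + 46 + 41 + 48 = 196.
The next 5 draws are then forced to be butterscotch, giving 196 + 5 = 201.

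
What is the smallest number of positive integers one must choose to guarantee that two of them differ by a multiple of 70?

Two integers differ by a multiple of 70 exactly when they share a remainder mod 70.
There are 70 residue classes mod 70, so 70 integers can all lie in distinct classes.
One more integer must repeat a residue, giving a difference divisible by 70. So n = 70 + 1 = 71.

71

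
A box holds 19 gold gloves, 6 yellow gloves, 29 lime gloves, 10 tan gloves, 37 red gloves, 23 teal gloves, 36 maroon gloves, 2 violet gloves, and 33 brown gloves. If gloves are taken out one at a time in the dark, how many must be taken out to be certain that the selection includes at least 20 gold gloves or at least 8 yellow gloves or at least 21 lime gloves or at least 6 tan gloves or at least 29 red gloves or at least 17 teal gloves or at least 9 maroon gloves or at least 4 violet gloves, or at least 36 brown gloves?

The worst case stops just short of every target: 19 gold, all 6 yellow, 20 lime, 5 tan, 28 red, 16 teal, 8 maroon, all 2 violet, all 33 brown — 19 + 6 + 20 + 5 + 28 + 16 + 8 + 2 + 33 = 137 gloves.
One more glove must push some color to its target, so 137 + 1 = 138.

138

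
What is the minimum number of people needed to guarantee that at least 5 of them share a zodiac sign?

There are 12 zodiac signs acting as pigeonholes.
With 12 × 4 = 48 people we could place exactly 4 in each, with no class reaching 5.
One more forces some class to hold 5, so 48 + 1 = 49.

49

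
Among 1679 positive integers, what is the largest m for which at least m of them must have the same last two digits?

There are 100 possible two-digit endings, which serve as the pigeonholes.
If each of the 100 possible two-digit endings held at most 16, the total would be at most 100 × 16 = 1600 < 1679, a contradiction.
So at least one holds ⌈1679/100⌉ = 17.

17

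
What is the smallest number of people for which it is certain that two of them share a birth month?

13

There are 12 months of the year acting as pigeonholes.
With 12 people we could place one in each, avoiding any repeat.
One more forces some class to hold 2, so 12 + 1 = 13.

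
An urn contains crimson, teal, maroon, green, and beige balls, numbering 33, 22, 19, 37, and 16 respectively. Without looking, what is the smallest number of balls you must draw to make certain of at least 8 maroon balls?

To avoid maroon balls as long as possible, exhaust the other 4 colors first.
The worst case draws every non-maroon ball first: 33 + 22 + 37 + 16 = 108.
The next 8 draws are then forced to be maroon, giving 108 + 8 = 116.

116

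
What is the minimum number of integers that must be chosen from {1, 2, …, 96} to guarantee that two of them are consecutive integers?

49

Partition {1, …, 96} into 48 pairs: {1,2}, {3,4}, …, {95,96}.
Choosing 48 integers — say the 48 even numbers 2, 4, …, 96 — takes one from each pair and avoids the property.
Choosing 49 forces two into the same pair by pigeonhole, and those are consecutive. So 49.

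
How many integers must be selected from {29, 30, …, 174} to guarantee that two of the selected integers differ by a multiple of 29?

30

Group the integers by remainder mod 29; there are 29 residue classes, each nonempty in this range.
Choosing one from each class (29 integers) avoids any shared remainder.
One more choice must repeat a class, so two differ by a multiple of 29. Hence 29 + 1 = 30.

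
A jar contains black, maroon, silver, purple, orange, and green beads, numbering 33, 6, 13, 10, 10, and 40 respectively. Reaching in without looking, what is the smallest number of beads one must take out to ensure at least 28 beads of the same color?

94

Treat the 6 colors as pigeonholes.
In the worst case we take at most 27 of each color, but all 6 maroon, all 13 silver, all 10 purple, and all 10 orange (fewer than 27), giving 27 + 6 + 13 + 10 + 10 + 27 = 93.
One more bead then forces some color to 28, so 93 + 1 = 94.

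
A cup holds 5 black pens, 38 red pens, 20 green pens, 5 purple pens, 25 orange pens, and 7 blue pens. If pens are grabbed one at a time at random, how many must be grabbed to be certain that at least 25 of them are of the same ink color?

86

Treat the 6 ink colors as pigeonholes.
In the worst case we take at most 24 of each ink color, but all 5 black, all 20 green, all 5 purple, and all 7 blue (fewer than 24), giving 5 + 24 + 20 + 5 + 24 + 7 = 85.
One more pen then forces some ink color to 25, so 85 + 1 = 86.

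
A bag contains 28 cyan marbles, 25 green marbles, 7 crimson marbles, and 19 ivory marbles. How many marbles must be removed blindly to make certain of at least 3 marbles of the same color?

Treat the 4 colors as pigeonholes.
The worst case takes 2 marbles of each color without reaching 3 of any: 4 × 2 = 8.
The next marble must bring some color to 3, so 8 + 1 = 9.

9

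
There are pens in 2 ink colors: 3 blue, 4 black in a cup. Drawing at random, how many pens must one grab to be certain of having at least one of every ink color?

The hardest ink color to obtain is blue: we could draw every other pen first — 7 − 3 = 4 pens — without a single blue one.
The next draw must be blue, so 4 + 1 = 5.

5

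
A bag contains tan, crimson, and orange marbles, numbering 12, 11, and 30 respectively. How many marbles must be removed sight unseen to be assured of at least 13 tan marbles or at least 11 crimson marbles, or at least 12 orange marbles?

34

Each of the 3 colors has its own threshold; avoid all of them simultaneously.
The worst case stops just short of every target: 12 tan, 10 crimson, 11 orange — 12 + 10 + 11 = 33 marbles.
One more marble must push some color to its target, so 33 + 1 = 34.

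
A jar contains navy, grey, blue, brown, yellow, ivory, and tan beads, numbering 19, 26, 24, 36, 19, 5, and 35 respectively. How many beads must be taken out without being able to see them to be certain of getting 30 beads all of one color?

152

In the worst case we take at most 29 of each color, but all 19 navy, all 26 grey, all 24 blue, all 19 yellow, and all 5 ivory (fewer than 29), giving 19 + 26 + 24 + 29 + 19 + 5 + 29 = 151.
One more bead then forces some color to 30, so 151 + 1 = 152.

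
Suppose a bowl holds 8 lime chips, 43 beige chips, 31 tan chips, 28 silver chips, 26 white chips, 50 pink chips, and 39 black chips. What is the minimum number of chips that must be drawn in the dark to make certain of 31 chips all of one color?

183

Treat the 7 colors as pigeonholes.
In the worst case we take at most 30 of each color, but all 8 lime, all 28 silver, and all 26 white (fewer than 30), giving 8 + 30 + 30 + 28 + 26 + 30 + 30 = 182.
One more chip then forces some color to 31, so 182 + 1 = 183.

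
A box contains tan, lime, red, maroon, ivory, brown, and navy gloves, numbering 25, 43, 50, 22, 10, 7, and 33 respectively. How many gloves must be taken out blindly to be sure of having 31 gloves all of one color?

155

In the worst case we take at most 30 of each color, but all 25 tan, all 22 maroon, all 10 ivory, and all 7 brown (fewer than 30), giving 25 + 30 + 30 + 22 + 10 + 7 + 30 = 154.
One more glove then forces some color to 31, so 154 + 1 = 155.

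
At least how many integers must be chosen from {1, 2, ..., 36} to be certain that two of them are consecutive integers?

Partition {1, …, 36} into 18 pairs: {1,2}, {3,4}, …, {35,36}.
Choosing 18 integers — say the 18 even numbers 2, 4, …, 36 — takes one from each pair and avoids the property.
Choosing 19 forces two into the same pair by pigeonhole, and those are consecutive. So 19.

19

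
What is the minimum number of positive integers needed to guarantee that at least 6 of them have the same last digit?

51

There are 10 possible last digits acting as pigeonholes.
With 10 × 5 = 50 positive integers we could place exactly 5 in each, with no class reaching 6.
One more forces some class to hold 6, so 50 + 1 = 51.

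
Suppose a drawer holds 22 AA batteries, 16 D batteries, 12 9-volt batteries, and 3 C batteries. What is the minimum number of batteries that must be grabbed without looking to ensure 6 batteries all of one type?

In the worst case we take at most 5 of each type, but all 3 C (fewer than 5), giving 5 + 5 + 5 + 3 = 18.
One more battery then forces some type to 6, so 18 + 1 = 19.

19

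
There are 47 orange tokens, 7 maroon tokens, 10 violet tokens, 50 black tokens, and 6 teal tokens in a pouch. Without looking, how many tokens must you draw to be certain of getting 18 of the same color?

Treat the 5 colors as pigeonholes.
In the worst case we take at most 17 of each color, but all 7 maroon, all 10 violet, and all 6 teal (fewer than 17), giving 17 + 7 + 10 + 17 + 6 = 57.
One more token then forces some color to 18, so 57 + 1 = 58.

58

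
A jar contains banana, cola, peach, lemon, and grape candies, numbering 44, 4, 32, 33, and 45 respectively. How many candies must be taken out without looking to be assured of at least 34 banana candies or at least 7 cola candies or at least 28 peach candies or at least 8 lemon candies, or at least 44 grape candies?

The worst case stops just short of every target: 33 banana, all 4 cola, 27 peach, 7 lemon, 43 grape — 33 + 4 + 27 + 7 + 43 = 114 candies.
One more candy must push some flavor to its target, so 114 + 1 = 115.

115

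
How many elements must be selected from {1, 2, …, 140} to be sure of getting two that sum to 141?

71

Partition {1, …, 140} into 70 pairs: {1,140}, {2,139}, …, {70,71}.
Choosing 70 integers — say the integers 1 through 70 — takes one from each pair and avoids the property.
Choosing 71 forces two into the same pair by pigeonhole, and those sum to 141. So 71.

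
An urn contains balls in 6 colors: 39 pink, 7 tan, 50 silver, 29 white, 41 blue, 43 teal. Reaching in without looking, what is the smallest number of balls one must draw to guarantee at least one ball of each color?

203

The hardest color to obtain is tan: we could draw every other ball first — 209 − 7 = 202 balls — without a single tan one.
The next draw must be tan, so 202 + 1 = 203.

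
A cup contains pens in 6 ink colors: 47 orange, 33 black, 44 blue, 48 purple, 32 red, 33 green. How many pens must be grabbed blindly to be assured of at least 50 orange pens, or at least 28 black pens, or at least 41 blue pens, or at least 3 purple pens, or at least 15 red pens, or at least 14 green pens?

The worst case stops just short of every target: all 47 orange, 27 black, 40 blue, 2 purple, 14 red, 13 green — 47 + 27 + 40 + 2 + 14 + 13 = 143 pens.
One more pen must push some ink color to its target, so 143 + 1 = 144.

144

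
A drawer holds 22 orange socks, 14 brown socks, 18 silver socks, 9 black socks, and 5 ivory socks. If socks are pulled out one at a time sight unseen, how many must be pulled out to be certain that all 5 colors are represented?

The hardest color to obtain is ivory: we could draw every other sock first — 68 − 5 = 63 socks — without a single ivory one.
The next draw must be ivory, so 63 + 1 = 64.

64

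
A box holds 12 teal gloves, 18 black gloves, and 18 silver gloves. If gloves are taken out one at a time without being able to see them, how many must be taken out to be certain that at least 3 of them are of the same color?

7

The worst case takes 2 gloves of each color without reaching 3 of any: 3 × 2 = 6.
The next glove must bring some color to 3, so 6 + 1 = 7.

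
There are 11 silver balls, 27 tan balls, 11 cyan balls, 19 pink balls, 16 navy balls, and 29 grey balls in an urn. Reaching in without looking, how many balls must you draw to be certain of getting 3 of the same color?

Treat the 6 colors as pigeonholes.
The worst case takes 2 balls of each color without reaching 3 of any: 6 × 2 = 12.
The next ball must bring some color to 3, so 12 + 1 = 13.

13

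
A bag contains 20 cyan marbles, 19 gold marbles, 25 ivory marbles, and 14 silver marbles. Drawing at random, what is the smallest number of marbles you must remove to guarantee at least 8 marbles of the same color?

29

Treat the 4 colors as pigeonholes.
The worst case takes 7 marbles of each color without reaching 8 of any: 4 × 7 = 28.
The next marble must bring some color to 8, so 28 + 1 = 29.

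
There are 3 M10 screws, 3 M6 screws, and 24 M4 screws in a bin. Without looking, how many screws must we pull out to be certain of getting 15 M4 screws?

21

The worst case draws every non-M4 screw first: 3 + 3 = 6.
The next 15 draws are then forced to be M4, giving 6 + 15 = 21.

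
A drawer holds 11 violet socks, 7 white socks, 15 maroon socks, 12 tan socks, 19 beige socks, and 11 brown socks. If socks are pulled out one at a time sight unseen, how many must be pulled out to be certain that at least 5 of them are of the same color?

Treat the 6 colors as pigeonholes.
The worst case takes 4 socks of each color without reaching 5 of any: 6 × 4 = 24.
The next sock must bring some color to 5, so 24 + 1 = 25.

25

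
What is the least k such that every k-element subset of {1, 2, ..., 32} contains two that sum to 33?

17

Partition {1, …, 32} into 16 pairs: {1,32}, {2,31}, …, {16,17}.
Choosing 16 integers — say the integers 1 through 16 — takes one from each pair and avoids the property.
Choosing 17 forces two into the same pair by pigeonhole, and those sum to 33. So 17.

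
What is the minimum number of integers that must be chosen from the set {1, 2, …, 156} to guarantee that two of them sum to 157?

79

Partition {1, …, 156} into 78 pairs: {1,156}, {2,155}, …, {78,79}.
Choosing 78 integers — say the integers 1 through 78 — takes one from each pair and avoids the property.
Choosing 79 forces two into the same pair by pigeonhole, and those sum to 157. So 79.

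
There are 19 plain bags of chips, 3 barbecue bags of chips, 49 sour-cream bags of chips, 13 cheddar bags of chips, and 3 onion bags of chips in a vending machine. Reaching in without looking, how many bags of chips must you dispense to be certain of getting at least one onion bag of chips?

The worst case draws every non-onion bag of chips first: 19 + 3 + 49 + 13 = 84.
The next draw is then forced to be onion, giving 84 + 1 = 85.

85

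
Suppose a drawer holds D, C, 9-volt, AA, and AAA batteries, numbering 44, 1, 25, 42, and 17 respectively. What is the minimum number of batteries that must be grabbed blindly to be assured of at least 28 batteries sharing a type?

98

Treat the 5 types as pigeonholes.
In the worst case we take at most 27 of each type, but all 1 C, all 25 9-volt, and all 17 AAA (fewer than 27), giving 27 + 1 + 25 + 27 + 17 = 97.
One more battery then forces some type to 28, so 97 + 1 = 98.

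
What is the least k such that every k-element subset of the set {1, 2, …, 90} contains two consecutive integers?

46

Partition {1, …, 90} into 45 pairs: {1,2}, {3,4}, …, {89,90}.
Choosing 45 integers — say the 45 even numbers 2, 4, …, 90 — takes one from each pair and avoids the property.
Choosing 46 forces two into the same pair by pigeonhole, and those are consecutive. So 46.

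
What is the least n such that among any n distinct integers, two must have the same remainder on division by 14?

Two integers differ by a multiple of 14 exactly when they share a remainder mod 14.
There are 14 residue classes mod 14, so 14 integers can all lie in distinct classes.
One more integer must repeat a residue, giving a difference divisible by 14. So n = 14 + 1 = 15.

15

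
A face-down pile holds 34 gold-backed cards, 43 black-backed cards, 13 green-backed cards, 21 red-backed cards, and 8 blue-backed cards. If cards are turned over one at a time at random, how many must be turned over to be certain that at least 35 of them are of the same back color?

111

In the worst case we take at most 34 of each back color, but all 13 green-backed, all 21 red-backed, and all 8 blue-backed (fewer than 34), giving 34 + 34 + 13 + 21 + 8 = 110.
One more card then forces some back color to 35, so 110 + 1 = 111.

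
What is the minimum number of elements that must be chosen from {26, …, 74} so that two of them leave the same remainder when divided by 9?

Use the pigeonhole principle on residue classes: group the integers by remainder mod 9; there are 9 residue classes, each nonempty in this range.
Choosing one from each class (9 integers) avoids any shared remainder.
One more choice must repeat a class, so two differ by a multiple of 9. Hence 9 + 1 = 10.

10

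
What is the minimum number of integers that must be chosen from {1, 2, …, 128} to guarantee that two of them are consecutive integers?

65

Partition {1, …, 128} into 64 pairs: {1,2}, {3,4}, …, {127,128}.
Choosing 64 integers — say the 64 even numbers 2, 4, …, 128 — takes one from each pair and avoids the property.
Choosing 65 forces two into the same pair by pigeonhole, and those are consecutive. So 65.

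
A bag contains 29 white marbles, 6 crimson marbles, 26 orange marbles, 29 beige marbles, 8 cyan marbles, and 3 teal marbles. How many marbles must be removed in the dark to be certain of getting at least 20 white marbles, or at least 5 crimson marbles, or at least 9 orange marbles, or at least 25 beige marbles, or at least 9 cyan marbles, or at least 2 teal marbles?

65

Each of the 6 colors has its own threshold; avoid all of them simultaneously.
The worst case stops just short of every target: 19 white, 4 crimson, 8 orange, 24 beige, 8 cyan, 1 teal — 19 + 4 + 8 + 24 + 8 + 1 = 64 marbles.
One more marble must push some color to its target, so 64 + 1 = 65.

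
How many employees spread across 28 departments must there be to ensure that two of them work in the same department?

There are 28 departments acting as pigeonholes.
With 28 employees we could place one in each, avoiding any repeat.
One more forces some class to hold 2, so 28 + 1 = 29.

29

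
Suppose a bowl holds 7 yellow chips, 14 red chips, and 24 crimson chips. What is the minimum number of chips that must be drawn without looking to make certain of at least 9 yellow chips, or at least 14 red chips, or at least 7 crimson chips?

27

The worst case stops just short of every target: all 7 yellow, 13 red, 6 crimson — 7 + 13 + 6 = 26 chips.
One more chip must push some color to its target, so 26 + 1 = 27.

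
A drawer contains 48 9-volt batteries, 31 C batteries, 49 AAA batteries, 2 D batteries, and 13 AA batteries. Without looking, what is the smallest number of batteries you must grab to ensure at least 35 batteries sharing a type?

Treat the 5 types as pigeonholes.
In the worst case we take at most 34 of each type, but all 31 C, all 2 D, and all 13 AA (fewer than 34), giving 34 + 31 + 34 + 2 + 13 = 114.
One more battery then forces some type to 35, so 114 + 1 = 115.

115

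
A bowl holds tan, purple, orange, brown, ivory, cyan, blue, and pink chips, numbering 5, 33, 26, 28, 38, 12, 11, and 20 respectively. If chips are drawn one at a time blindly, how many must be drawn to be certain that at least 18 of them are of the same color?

In the worst case we take at most 17 of each color, but all 5 tan, all 12 cyan, and all 11 blue (fewer than 17), giving 5 + 17 + 17 + 17 + 17 + 12 + 11 + 17 = 113.
One more chip then forces some color to 18, so 113 + 1 = 114.

114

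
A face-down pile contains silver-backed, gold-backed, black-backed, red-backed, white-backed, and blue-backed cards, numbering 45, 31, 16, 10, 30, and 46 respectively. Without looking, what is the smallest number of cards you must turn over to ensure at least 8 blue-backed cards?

The worst case draws every non-blue-backed card first: 45 + 31 + 16 + 10 + 30 = 132.
The next 8 draws are then forced to be blue-backed, giving 132 + 8 = 140.

140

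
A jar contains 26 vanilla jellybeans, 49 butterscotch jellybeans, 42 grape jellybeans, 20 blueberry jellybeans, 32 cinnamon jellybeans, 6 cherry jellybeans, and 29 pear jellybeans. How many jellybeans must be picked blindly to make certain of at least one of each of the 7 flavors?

The hardest flavor to obtain is cherry: we could draw every other jellybean first — 204 − 6 = 198 jellybeans — without a single cherry one.
The next draw must be cherry, so 198 + 1 = 199.

199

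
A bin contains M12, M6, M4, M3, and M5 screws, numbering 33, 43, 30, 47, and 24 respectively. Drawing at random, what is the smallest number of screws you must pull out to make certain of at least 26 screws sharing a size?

Treat the 5 sizes as pigeonholes.
In the worst case we take at most 25 of each size, but all 24 M5 (fewer than 25), giving 25 + 25 + 25 + 25 + 24 = 124.
One more screw then forces some size to 26, so 124 + 1 = 125.

125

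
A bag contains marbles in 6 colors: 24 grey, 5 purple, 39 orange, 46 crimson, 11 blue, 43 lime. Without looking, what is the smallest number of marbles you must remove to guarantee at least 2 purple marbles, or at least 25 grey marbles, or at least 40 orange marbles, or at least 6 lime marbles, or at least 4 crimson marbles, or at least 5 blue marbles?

77

Each of the 6 colors has its own threshold; avoid all of them simultaneously.
The worst case stops just short of every target: 24 grey, 1 purple, 39 orange, 3 crimson, 4 blue, 5 lime — 24 + 1 + 39 + 3 + 4 + 5 = 76 marbles.
One more marble must push some color to its target, so 76 + 1 = 77.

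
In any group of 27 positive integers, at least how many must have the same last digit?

The 27 positive integers fall into 10 possible last digits.
If each of the 10 possible last digits held at most 2, the total would be at most 10 × 2 = 20 < 27, a contradiction.
So at least one holds ⌈27/10⌉ = 3.

3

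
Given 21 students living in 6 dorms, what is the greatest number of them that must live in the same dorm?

4

The 21 students fall into 6 dorms.
If each of the 6 dorms held at most 3, the total would be at most 6 × 3 = 18 < 21, a contradiction.
So at least one holds ⌈21/6⌉ = 4.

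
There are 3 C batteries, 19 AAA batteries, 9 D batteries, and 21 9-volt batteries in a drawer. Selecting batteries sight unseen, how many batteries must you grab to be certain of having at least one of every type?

The hardest type to obtain is C: we could draw every other battery first — 52 − 3 = 49 batteries — without a single C one.
The next draw must be C, so 49 + 1 = 50.

50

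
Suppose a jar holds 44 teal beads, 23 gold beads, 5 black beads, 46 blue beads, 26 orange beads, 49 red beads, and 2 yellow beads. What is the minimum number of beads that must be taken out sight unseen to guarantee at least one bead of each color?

The hardest color to obtain is yellow: we could draw every other bead first — 195 − 2 = 193 beads — without a single yellow one.
The next draw must be yellow, so 193 + 1 = 194.

194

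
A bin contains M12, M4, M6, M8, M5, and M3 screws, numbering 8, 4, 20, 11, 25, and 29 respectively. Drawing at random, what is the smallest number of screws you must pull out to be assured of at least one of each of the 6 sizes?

The hardest size to obtain is M4: we could draw every other screw first — 97 − 4 = 93 screws — without a single M4 one.
The next draw must be M4, so 93 + 1 = 94.

94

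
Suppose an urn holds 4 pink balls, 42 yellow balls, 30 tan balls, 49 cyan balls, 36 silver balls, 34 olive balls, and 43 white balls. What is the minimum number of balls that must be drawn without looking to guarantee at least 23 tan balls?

To avoid tan balls as long as possible, exhaust the other 6 colors first.
The worst case draws every non-tan ball first: 4 + 42 + 49 + 36 + 34 + 43 = 208.
The next 23 draws are then forced to be tan, giving 208 + 23 = 231.

231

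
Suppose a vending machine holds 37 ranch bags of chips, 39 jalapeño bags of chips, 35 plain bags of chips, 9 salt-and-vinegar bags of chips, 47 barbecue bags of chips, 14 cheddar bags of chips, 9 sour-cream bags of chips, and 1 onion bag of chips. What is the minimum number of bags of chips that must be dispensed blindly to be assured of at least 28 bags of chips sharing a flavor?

Treat the 8 flavors as pigeonholes.
In the worst case we take at most 27 of each flavor, but all 9 salt-and-vinegar, all 14 cheddar, all 9 sour-cream, and all 1 onion (fewer than 27), giving 27 + 27 + 27 + 9 + 27 + 14 + 9 + 1 = 141.
One more bag of chips then forces some flavor to 28, so 141 + 1 = 142.

142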